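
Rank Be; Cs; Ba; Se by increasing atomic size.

Be < Se < Ba < Cs

Across a period the added protons contract the valence shell; down a group each new principal shell makes the atom larger.
Here both period and group differ, so the two effects have to be weighed against each other.
Se > Be: the two effects oppose for this pair; the down-group effect wins (116 vs 102 pm).
Ba > Se: both effects reinforce here, so Ba is clearly the larger of the two.
Cs > Ba: Cs lies to the left of Ba in period 6, so the across-period effect alone puts Cs larger.
For reference (pm): Be 102, Se 116, Cs 232, Ba 196.
So from smallest to largest: Be < Se < Ba < Cs.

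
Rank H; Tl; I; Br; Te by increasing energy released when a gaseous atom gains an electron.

Tl < H < Te < I < Br

H is in period 1, group 1; Br is in period 4, group 17; Te is in period 5, group 16; I is in period 5, group 17; Tl is in period 6, group 13.
Atoms with high Z_eff and room in the valence shell (especially the halogens) have the most exothermic electron affinities.
Here both period and group differ, so the two effects have to be weighed against each other.
H > Tl: period and group pull opposite ways; the down-group shift dominates (73 vs 19 kJ/mol).
Te > H: the two effects oppose for this pair; the across-period effect wins (190 vs 73 kJ/mol).
I > Te: I lies to the right of Te in period 5, so the across-period effect alone puts I higher.
Br > I: they share group 17; the group trend gives Br the larger value.
For reference (kJ/mol): H 73, Br 325, Te 190, I 295, Tl 19.
So from lowest to highest: Tl < H < Te < I < Br.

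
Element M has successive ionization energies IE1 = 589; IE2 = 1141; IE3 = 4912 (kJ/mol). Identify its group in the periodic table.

Look for the largest jump between consecutive ionization energies: IE3/IE2 ≈ 4.3, far larger than any earlier ratio.
That jump marks the point where a core electron is being removed. So the atom has 2 valence electrons.
A main-group element with 2 valence electrons is in group 2.

Group 2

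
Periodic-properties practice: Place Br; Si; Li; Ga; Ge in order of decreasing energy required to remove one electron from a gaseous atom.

Br > Si > Ge > Ga > Li

Li is in period 2, group 1; Si is in period 3, group 14; Ga is in period 4, group 13; Ge is in period 4, group 14; Br is in period 4, group 17.
Across a period the outer electron is held more tightly (higher IE₁); down a group it sits in a higher shell, more shielded, and comes off more easily.
These span different periods and groups, so the two trends combine.
Ga > Li: the two effects oppose for this pair; the across-period effect wins (579 vs 520 kJ/mol).
Ge > Ga: Ge lies to the right of Ga in period 4, so the across-period effect alone puts Ge higher.
Si > Ge: they share group 14; the group trend gives Si the larger value.
Br > Si: the two effects oppose for this pair; the across-period effect wins (1140 vs 786 kJ/mol).
Tabulated first ionization energy (kJ/mol): Li 520, Si 786, Ga 579, Ge 762, Br 1140.
So from highest to lowest: Br > Si > Ge > Ga > Li.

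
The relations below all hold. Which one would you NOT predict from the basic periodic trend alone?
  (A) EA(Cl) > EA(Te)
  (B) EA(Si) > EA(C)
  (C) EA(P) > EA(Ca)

(B)

The general trend: electron affinity increases across a period and decreases down a group.
(A) Cl (period 3, group 17) vs Te (period 5, group 16): the stated order agrees with the simple trend.
(B) Si (period 3, group 14) vs C (period 2, group 14): the stated order contradicts the simple trend.
(C) P (period 3, group 15) vs Ca (period 4, group 2): the stated order agrees with the simple trend.
The exception is (B): Si's larger, more diffuse 3p orbitals accept an added electron slightly more readily than C's compact 2p.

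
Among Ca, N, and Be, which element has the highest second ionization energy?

IE_2 is the cost of taking one more electron from the +1 cation: Ca⁺ still has 1 valence electron; N⁺ still has 4 valence electrons; Be⁺ still has 1 valence electron.
All are still removing valence electrons, so compare the +1 ions as you would atoms: IE_2 generally rises across a period (higher Z_eff) and falls down a group (larger shell), subject to the usual subshell exceptions.
Valence configurations: Ca⁺ [Ar]4s¹, N⁺ [He]2s²2p², Be⁺ [He]2s¹.
The numbers (kJ/mol): Ca 1145, N 2856, Be 1757.
Overall IE_2 order: Ca < Be < N.

N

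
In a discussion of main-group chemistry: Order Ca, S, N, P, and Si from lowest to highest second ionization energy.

Ca < Si < P < S < N

Consider each +1 ion: Ca⁺ still has 1 valence electron; S⁺ still has 5 valence electrons; N⁺ still has 4 valence electrons; P⁺ still has 4 valence electrons; Si⁺ still has 3 valence electrons.
All are still removing valence electrons, so compare the +1 ions as you would atoms: IE_2 generally rises across a period (higher Z_eff) and falls down a group (larger shell), subject to the usual subshell exceptions.
Valence configurations: Ca⁺ [Ar]4s¹, S⁺ [Ne]3s²3p³, N⁺ [He]2s²2p², P⁺ [Ne]3s²3p², Si⁺ [Ne]3s²3p¹.
Tabulated IE_2 (kJ/mol): Ca 1145, S 2252, N 2856, P 1907, Si 1577.
Overall IE_2 order: Ca < Si < P < S < N.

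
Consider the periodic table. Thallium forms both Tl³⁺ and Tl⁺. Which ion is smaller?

Tl³⁺

Both ions have Z = 81 protons, but Tl³⁺ has lost more electrons, so its remaining electrons feel a larger effective nuclear charge per electron and are pulled in more tightly.
Higher positive charge → smaller ion, so Tl⁺ > Tl³⁺.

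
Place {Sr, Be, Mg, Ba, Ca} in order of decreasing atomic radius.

Ba > Sr > Ca > Mg > Be

Be is in period 2, group 2; Mg is in period 3, group 2; Ca is in period 4, group 2; Sr is in period 5, group 2; Ba is in period 6, group 2.
Moving right in a period, electrons are added to the same shell under a stronger nuclear pull, so atoms get smaller; moving down, a new shell is opened and atoms get larger.
All are in group 2, so atomic radius increases down the group.
So from largest to smallest: Ba > Sr > Ca > Mg > Be.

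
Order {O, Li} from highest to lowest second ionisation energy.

Li, O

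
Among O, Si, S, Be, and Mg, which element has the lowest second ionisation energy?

Consider each +1 ion: O⁺ still has 5 valence electrons; Si⁺ still has 3 valence electrons; S⁺ still has 5 valence electrons; Be⁺ still has 1 valence electron; Mg⁺ still has 1 valence electron.
All are still removing valence electrons, so compare the +1 ions as you would atoms: IE_2 generally rises across a period (higher Z_eff) and falls down a group (larger shell), subject to the usual subshell exceptions.
Valence configurations: O⁺ [He]2s²2p³, Si⁺ [Ne]3s²3p¹, S⁺ [Ne]3s²3p³, Be⁺ [He]2s¹, Mg⁺ [Ne]3s¹.
Approximate IE_2 values (kJ/mol): O 3388, Si 1577, S 2252, Be 1757, Mg 1451.
Putting it together, IE_2: Mg < Si < Be < S < O.

Mg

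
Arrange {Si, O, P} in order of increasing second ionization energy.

IE_2 is the cost of taking one more electron from the +1 cation: Si⁺ still has 3 valence electrons; O⁺ still has 5 valence electrons; P⁺ still has 4 valence electrons.
All are still removing valence electrons, so compare the +1 ions as you would atoms: IE_2 generally rises across a period (higher Z_eff) and falls down a group (larger shell), subject to the usual subshell exceptions.
Valence configurations: Si⁺ [Ne]3s²3p¹, O⁺ [He]2s²2p³, P⁺ [Ne]3s²3p².
Tabulated IE_2 (kJ/mol): Si 1577, O 3388, P 1907.
So the second ionization energies run Si < P < O.

Si < P < O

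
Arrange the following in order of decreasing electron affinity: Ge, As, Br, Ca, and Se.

Br > Se > Ge > As > Ca

Ca is in period 4, group 2; Ge is in period 4, group 14; As is in period 4, group 15; Se is in period 4, group 16; Br is in period 4, group 17.
EA tends to increase across a period and decrease down a group, though the pattern is less regular than for IE or radius.
All lie in period 4; the across-period trend (electron affinity increases left to right) applies, with the exception below.
Note the exception: Ge has a higher electron affinity than As, contrary to the simple trend — adding an electron to As's half-filled 4p³ is unfavourable, so Ge (4p²) has the more exothermic EA.
For reference (kJ/mol): Ca 2, Ge 119, As 78, Se 195, Br 325.
So from highest to lowest: Br > Se > Ge > As > Ca.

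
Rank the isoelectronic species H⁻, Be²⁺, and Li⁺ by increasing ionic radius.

All of these have 2 electrons, so size is governed by nuclear charge alone: the more protons, the stronger the pull on the same electron cloud, and the smaller the ion.
Nuclear charges: Be²⁺ (Z=4), Li⁺ (Z=3), H⁻ (Z=1).
Smallest to largest: Be²⁺ < Li⁺ < H⁻.

Be²⁺ < Li⁺ < H⁻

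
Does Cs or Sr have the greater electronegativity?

Sr

Sr is in period 5, group 2; Cs is in period 6, group 1.
Atoms toward the upper right of the periodic table pull bonding electrons most strongly.
Here both period and group differ, so the two effects have to be weighed against each other.
Sr > Cs: relative to Cs, both the across-period and down-group shifts push Sr's electronegativity up.
For reference (Pauling): Sr 0.95, Cs 0.79.
So Sr has the greater electronegativity (Sr > Cs).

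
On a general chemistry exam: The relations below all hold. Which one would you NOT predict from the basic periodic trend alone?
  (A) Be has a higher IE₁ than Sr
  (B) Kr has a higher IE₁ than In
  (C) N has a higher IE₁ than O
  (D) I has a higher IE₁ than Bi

The general trend: IE₁ increases across a period and decreases down a group.
(A) Be (period 2, group 2) vs Sr (period 5, group 2): the stated order agrees with the simple trend.
(B) Kr (period 4, group 18) vs In (period 5, group 13): the stated order agrees with the simple trend.
(C) N (period 2, group 15) vs O (period 2, group 16): the stated order contradicts the simple trend.
(D) I (period 5, group 17) vs Bi (period 6, group 15): the stated order agrees with the simple trend.
The exception is (C): pairing an electron in O's 2p⁴ costs repulsion energy, so O ionizes more easily than half-filled N (2p³).

(C)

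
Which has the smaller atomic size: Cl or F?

F is in period 2, group 17; Cl is in period 3, group 17.
Atomic radius shrinks across a period as nuclear charge pulls the same shell inward, and grows down a group as new shells are added.
All are in group 17, so atomic radius increases down the group.
So F has the smaller atomic size (F < Cl).

F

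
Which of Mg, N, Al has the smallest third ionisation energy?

The third ionization energy removes an electron from the +2 ion. For each element: Mg²⁺ is the bare [Ne] core; N²⁺ still has 3 valence electrons; Al²⁺ still has 1 valence electron.
Core electrons are held far more tightly than valence electrons, so Mg tops the IE_3 order.
Valence configurations: N²⁺ [He]2s²2p¹, Al²⁺ [Ne]3s¹.
Tabulated IE_3 (kJ/mol): Mg 7733, N 4578, Al 2745.
Putting it together, IE_3: Al < N < Mg.

Al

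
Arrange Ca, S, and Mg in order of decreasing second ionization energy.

Consider each +1 ion: Ca⁺ still has 1 valence electron; S⁺ still has 5 valence electrons; Mg⁺ still has 1 valence electron.
All are still removing valence electrons, so compare the +1 ions as you would atoms: IE_2 generally rises across a period (higher Z_eff) and falls down a group (larger shell), subject to the usual subshell exceptions.
Valence configurations: Ca⁺ [Ar]4s¹, S⁺ [Ne]3s²3p³, Mg⁺ [Ne]3s¹.
Approximate IE_2 values (kJ/mol): Ca 1145, S 2252, Mg 1451.
Putting it together, IE_2: Ca < Mg < S.

S > Mg > Ca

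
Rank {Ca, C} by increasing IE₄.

C < Ca

The fourth ionization energy removes an electron from the +3 ion. For each element: Ca³⁺ is already 1 electron into the core; C³⁺ still has 1 valence electron.
Pulling an electron out of a noble-gas core costs far more than removing a remaining valence electron, so Ca sits at the high end of IE_4.
Tabulated IE_4 (kJ/mol): Ca 6491, C 6223.
Hence IE_4: C < Ca.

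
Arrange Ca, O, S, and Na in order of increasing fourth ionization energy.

IE_4 is the cost of taking one more electron from the +3 cation: Ca³⁺ is already 1 electron into the core; O³⁺ still has 3 valence electrons; S³⁺ still has 3 valence electrons; Na³⁺ is already 2 electrons into the core.
Usually core removal costs more than valence removal, but here the competition is close: a tightly held n=2 valence electron can cost more to remove than an n=3 core electron, so the actual values have to decide it.
Valence configurations: O³⁺ [He]2s²2p¹, S³⁺ [Ne]3s²3p¹.
Tabulated IE_4 (kJ/mol): Ca 6491, O 7469, S 4556, Na 9543.
So the fourth ionization energies run S < Ca < O < Na.

S < Ca < O < Na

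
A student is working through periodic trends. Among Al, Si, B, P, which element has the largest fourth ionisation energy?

Consider each +3 ion: Al³⁺ is the bare [Ne] core; Si³⁺ still has 1 valence electron; B³⁺ is the bare [He] core; P³⁺ still has 2 valence electrons.
Pulling an electron out of a noble-gas core costs far more than removing a remaining valence electron, so Al and B sit at the high end of IE_4.
Valence configurations: Si³⁺ [Ne]3s¹, P³⁺ [Ne]3s².
Tabulated IE_4 (kJ/mol): Al 11577, Si 4356, B 25026, P 4964.
Putting it together, IE_4: Si < P < Al < B.

B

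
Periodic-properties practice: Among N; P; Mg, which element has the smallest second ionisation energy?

Mg

After 1 electron has been removed, what remains? N⁺ still has 4 valence electrons; P⁺ still has 4 valence electrons; Mg⁺ still has 1 valence electron.
All are still removing valence electrons, so compare the +1 ions as you would atoms: IE_2 generally rises across a period (higher Z_eff) and falls down a group (larger shell), subject to the usual subshell exceptions.
Valence configurations: N⁺ [He]2s²2p², P⁺ [Ne]3s²3p², Mg⁺ [Ne]3s¹.
The numbers (kJ/mol): N 2856, P 1907, Mg 1451.
Putting it together, IE_2: Mg < P < N.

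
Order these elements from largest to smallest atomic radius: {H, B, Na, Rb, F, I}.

Atomic radius shrinks across a period as nuclear charge pulls the same shell inward, and grows down a group as new shells are added.
Here both period and group differ, so the two effects have to be weighed against each other.
F > H: the two effects oppose for this pair; the down-group effect wins (64 vs 32 pm).
B > F: B lies to the left of F in period 2, so the across-period effect alone puts B larger.
I > B: period and group pull opposite ways; the down-group shift dominates (133 vs 85 pm).
Na > I: the two effects oppose for this pair; the across-period effect wins (155 vs 133 pm).
Rb > Na: they share group 1; the group trend gives Rb the larger value.
Tabulated atomic radius (pm): H 32, B 85, F 64, Na 155, Rb 210, I 133.
So from largest to smallest: Rb > Na > I > B > F > H.

Rb > Na > I > B > F > H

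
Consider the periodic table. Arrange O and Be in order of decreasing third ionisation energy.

After 2 electrons have been removed, what remains? O²⁺ still has 4 valence electrons; Be²⁺ is the bare [He] core.
Pulling an electron out of a noble-gas core costs far more than removing a remaining valence electron, so Be sits at the high end of IE_3.
Tabulated IE_3 (kJ/mol): O 5300, Be 14849.
So the third ionization energies run O < Be.

Be > O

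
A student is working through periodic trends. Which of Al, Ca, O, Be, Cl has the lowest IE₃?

Al

Consider each +2 ion: Al²⁺ still has 1 valence electron; Ca²⁺ is the bare [Ar] core; O²⁺ still has 4 valence electrons; Be²⁺ is the bare [He] core; Cl²⁺ still has 5 valence electrons.
Usually core removal costs more than valence removal, but here the competition is close: a tightly held n=2 valence electron can cost more to remove than an n=3 core electron, so the actual values have to decide it.
Valence configurations: Al²⁺ [Ne]3s¹, O²⁺ [He]2s²2p², Cl²⁺ [Ne]3s²3p³.
Approximate IE_3 values (kJ/mol): Al 2745, Ca 4912, O 5300, Be 14849, Cl 3822.
Overall IE_3 order: Al < Cl < Ca < O < Be.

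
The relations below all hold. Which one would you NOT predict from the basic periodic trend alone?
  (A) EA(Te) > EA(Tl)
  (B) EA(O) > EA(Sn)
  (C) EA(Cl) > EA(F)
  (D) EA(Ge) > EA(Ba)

(C)

The general trend: electron affinity increases across a period and decreases down a group.
(A) Te (period 5, group 16) vs Tl (period 6, group 13): the stated order agrees with the simple trend.
(B) O (period 2, group 16) vs Sn (period 5, group 14): the stated order agrees with the simple trend.
(C) Cl (period 3, group 17) vs F (period 2, group 17): the stated order contradicts the simple trend.
(D) Ge (period 4, group 14) vs Ba (period 6, group 2): the stated order agrees with the simple trend.
The exception is (C): F's small 2p subshell makes the incoming electron feel strong e⁻–e⁻ repulsion, so Cl actually releases more energy on gaining an electron.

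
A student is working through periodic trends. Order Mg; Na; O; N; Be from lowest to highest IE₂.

Mg, Be, N, O, Na

Consider each +1 ion: Mg⁺ still has 1 valence electron; Na⁺ is the bare [Ne] core; O⁺ still has 5 valence electrons; N⁺ still has 4 valence electrons; Be⁺ still has 1 valence electron.
Breaking into a closed-shell core is much more expensive than removing a leftover valence electron — Na has the largest IE_2 here.
Valence configurations: Mg⁺ [Ne]3s¹, O⁺ [He]2s²2p³, N⁺ [He]2s²2p², Be⁺ [He]2s¹.
Tabulated IE_2 (kJ/mol): Mg 1451, Na 4562, O 3388, N 2856, Be 1757.
Overall IE_2 order: Mg < Be < N < O < Na.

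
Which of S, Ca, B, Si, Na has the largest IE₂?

Na

Consider each +1 ion: S⁺ still has 5 valence electrons; Ca⁺ still has 1 valence electron; B⁺ still has 2 valence electrons; Si⁺ still has 3 valence electrons; Na⁺ is the bare [Ne] core.
Breaking into a closed-shell core is much more expensive than removing a leftover valence electron — Na has the largest IE_2 here.
Valence configurations: S⁺ [Ne]3s²3p³, Ca⁺ [Ar]4s¹, B⁺ [He]2s², Si⁺ [Ne]3s²3p¹.
Tabulated IE_2 (kJ/mol): S 2252, Ca 1145, B 2427, Si 1577, Na 4562.
So the second ionization energies run Ca < Si < S < B < Na.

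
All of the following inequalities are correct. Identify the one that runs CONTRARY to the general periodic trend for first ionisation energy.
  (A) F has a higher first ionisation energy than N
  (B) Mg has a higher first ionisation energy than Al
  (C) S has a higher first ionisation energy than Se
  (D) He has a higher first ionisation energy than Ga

(B)

The general trend: first ionisation energy increases across a period and decreases down a group.
(A) F (period 2, group 17) vs N (period 2, group 15): the stated order agrees with the simple trend.
(B) Mg (period 3, group 2) vs Al (period 3, group 13): the stated order contradicts the simple trend.
(C) S (period 3, group 16) vs Se (period 4, group 16): the stated order agrees with the simple trend.
(D) He (period 1, group 18) vs Ga (period 4, group 13): the stated order agrees with the simple trend.
The exception is (B): Al's single 3p electron is easier to remove than one from Mg's filled 3s².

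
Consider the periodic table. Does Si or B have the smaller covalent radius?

B is in period 2, group 13; Si is in period 3, group 14.
Moving right in a period, electrons are added to the same shell under a stronger nuclear pull, so atoms get smaller; moving down, a new shell is opened and atoms get larger.
A diagonal step moves right (one effect) and down (the opposite effect) at once.
Si > B: the two effects oppose for this pair; the down-group effect wins (116 vs 85 pm).
Tabulated atomic radius (pm): B 85, Si 116.
So B has the smaller covalent radius (B < Si).

B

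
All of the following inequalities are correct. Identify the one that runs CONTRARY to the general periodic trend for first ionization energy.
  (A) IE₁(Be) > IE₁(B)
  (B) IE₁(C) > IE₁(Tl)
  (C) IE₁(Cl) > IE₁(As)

(A)

The general trend: first ionization energy increases across a period and decreases down a group.
(A) Be (period 2, group 2) vs B (period 2, group 13): the stated order contradicts the simple trend.
(B) C (period 2, group 14) vs Tl (period 6, group 13): the stated order agrees with the simple trend.
(C) Cl (period 3, group 17) vs As (period 4, group 15): the stated order agrees with the simple trend.
The exception is (A): removing B's lone 2p electron is easier than breaking Be's filled 2s².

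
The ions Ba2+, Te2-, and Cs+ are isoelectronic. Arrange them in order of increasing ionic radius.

Ba2+ < Cs+ < Te2-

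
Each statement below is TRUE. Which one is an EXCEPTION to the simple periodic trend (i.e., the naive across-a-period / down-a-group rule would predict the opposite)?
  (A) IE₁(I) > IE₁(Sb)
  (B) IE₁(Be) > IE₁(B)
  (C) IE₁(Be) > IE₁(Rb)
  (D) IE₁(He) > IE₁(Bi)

(B)

The general trend: first ionisation energy increases across a period and decreases down a group.
(A) I (period 5, group 17) vs Sb (period 5, group 15): the stated order agrees with the simple trend.
(B) Be (period 2, group 2) vs B (period 2, group 13): the stated order contradicts the simple trend.
(C) Be (period 2, group 2) vs Rb (period 5, group 1): the stated order agrees with the simple trend.
(D) He (period 1, group 18) vs Bi (period 6, group 15): the stated order agrees with the simple trend.
The exception is (B): removing B's lone 2p electron is easier than breaking Be's filled 2s².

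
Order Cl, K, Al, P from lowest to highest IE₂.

Consider each +1 ion: Cl⁺ still has 6 valence electrons; K⁺ is the bare [Ar] core; Al⁺ still has 2 valence electrons; P⁺ still has 4 valence electrons.
Core electrons are held far more tightly than valence electrons, so K tops the IE_2 order.
Valence configurations: Cl⁺ [Ne]3s²3p⁴, Al⁺ [Ne]3s², P⁺ [Ne]3s²3p².
The numbers (kJ/mol): Cl 2298, K 3052, Al 1817, P 1907.
So the second ionization energies run Al < P < Cl < K.

Al < P < Cl < K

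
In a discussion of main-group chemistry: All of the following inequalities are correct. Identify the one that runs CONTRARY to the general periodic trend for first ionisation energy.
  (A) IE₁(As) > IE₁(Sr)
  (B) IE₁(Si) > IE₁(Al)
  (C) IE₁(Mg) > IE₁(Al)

(C)

The general trend: first ionisation energy increases across a period and decreases down a group.
(A) As (period 4, group 15) vs Sr (period 5, group 2): the stated order agrees with the simple trend.
(B) Si (period 3, group 14) vs Al (period 3, group 13): the stated order agrees with the simple trend.
(C) Mg (period 3, group 2) vs Al (period 3, group 13): the stated order contradicts the simple trend.
The exception is (C): Al's single 3p electron is easier to remove than one from Mg's filled 3s².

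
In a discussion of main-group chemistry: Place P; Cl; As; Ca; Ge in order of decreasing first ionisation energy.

Cl > P > As > Ge > Ca

Removing the outermost electron gets harder across a period and easier down a group.
These span different periods and groups, so the two trends combine.
Ge > Ca: both are in period 4; the period trend gives Ge the larger value.
As > Ge: As lies to the right of Ge in period 4, so the across-period effect alone puts As higher.
P > As: P sits above As in group 15, so the down-group effect alone puts P higher.
Cl > P: Cl lies to the right of P in period 3, so the across-period effect alone puts Cl higher.
Tabulated first ionization energy (kJ/mol): P 1012, Cl 1251, Ca 590, Ge 762, As 947.
So from highest to lowest: Cl > P > As > Ge > Ca.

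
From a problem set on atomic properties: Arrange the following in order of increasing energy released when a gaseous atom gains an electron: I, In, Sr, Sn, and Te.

Sr, In, Sn, Te, I

EA tends to increase across a period and decrease down a group, though the pattern is less regular than for IE or radius.
All lie in period 5, so electron affinity increases left to right.
So from lowest to highest: Sr < In < Sn < Te < I.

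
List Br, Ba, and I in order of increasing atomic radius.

Br is in period 4, group 17; I is in period 5, group 17; Ba is in period 6, group 2.
Radius decreases left→right (rising Z_eff, same n) and increases top→bottom (higher n).
These span different periods and groups, so the two trends combine.
I > Br: I sits below Br in group 17, so the down-group effect alone puts I larger.
Ba > I: relative to I, both the across-period and down-group shifts push Ba's atomic radius up.
Tabulated atomic radius (pm): Br 114, I 133, Ba 196.
So from smallest to largest: Br < I < Ba.

Br < I < Ba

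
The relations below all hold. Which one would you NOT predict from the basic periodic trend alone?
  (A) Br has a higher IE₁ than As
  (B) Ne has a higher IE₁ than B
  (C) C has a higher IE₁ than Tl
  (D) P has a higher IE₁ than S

(D)

The general trend: IE₁ increases across a period and decreases down a group.
(A) Br (period 4, group 17) vs As (period 4, group 15): the stated order agrees with the simple trend.
(B) Ne (period 2, group 18) vs B (period 2, group 13): the stated order agrees with the simple trend.
(C) C (period 2, group 14) vs Tl (period 6, group 13): the stated order agrees with the simple trend.
(D) P (period 3, group 15) vs S (period 3, group 16): the stated order contradicts the simple trend.
The exception is (D): S (3p⁴) ionizes more easily than half-filled P (3p³) because the paired 3p electron in S is pushed out by e⁻–e⁻ repulsion.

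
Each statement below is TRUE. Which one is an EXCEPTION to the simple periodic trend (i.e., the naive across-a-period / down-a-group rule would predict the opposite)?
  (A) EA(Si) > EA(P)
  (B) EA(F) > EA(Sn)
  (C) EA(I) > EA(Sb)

The general trend: electron affinity increases across a period and decreases down a group.
(A) Si (period 3, group 14) vs P (period 3, group 15): the stated order contradicts the simple trend.
(B) F (period 2, group 17) vs Sn (period 5, group 14): the stated order agrees with the simple trend.
(C) I (period 5, group 17) vs Sb (period 5, group 15): the stated order agrees with the simple trend.
The exception is (A): adding an electron to P's half-filled 3p³ is unfavourable, so Si (3p²) has the more exothermic EA.

(A)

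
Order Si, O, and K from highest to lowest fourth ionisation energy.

O, K, Si

The fourth ionization energy removes an electron from the +3 ion. For each element: Si³⁺ still has 1 valence electron; O³⁺ still has 3 valence electrons; K³⁺ is already 2 electrons into the core.
Usually core removal costs more than valence removal, but here the competition is close: a tightly held n=2 valence electron can cost more to remove than an n=3 core electron, so the actual values have to decide it.
Valence configurations: Si³⁺ [Ne]3s¹, O³⁺ [He]2s²2p¹.
Approximate IE_4 values (kJ/mol): Si 4356, O 7469, K 5877.
So the fourth ionization energies run Si < K < O.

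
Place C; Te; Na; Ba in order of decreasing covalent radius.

C is in period 2, group 14; Na is in period 3, group 1; Te is in period 5, group 16; Ba is in period 6, group 2.
Across a period the added protons contract the valence shell; down a group each new principal shell makes the atom larger.
Neither a single period nor a single group — weigh both effects.
Te > C: period and group pull opposite ways; the down-group shift dominates (136 vs 75 pm).
Na > Te: period and group pull opposite ways; the across-period shift dominates (155 vs 136 pm).
Ba > Na: period and group pull opposite ways; the down-group shift dominates (196 vs 155 pm).
For reference (pm): C 75, Na 155, Te 136, Ba 196.
So from largest to smallest: Ba > Na > Te > C.

Ba, Na, Te, C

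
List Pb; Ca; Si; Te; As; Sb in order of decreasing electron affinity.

Te > Si > Sb > As > Pb > Ca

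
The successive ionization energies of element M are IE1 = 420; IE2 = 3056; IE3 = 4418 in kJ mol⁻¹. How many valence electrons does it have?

Look for the largest jump between consecutive ionization energies: IE2/IE1 ≈ 7.3, far larger than any earlier ratio.
That jump marks the point where a core electron is being removed. So the atom has 1 valence electron.

1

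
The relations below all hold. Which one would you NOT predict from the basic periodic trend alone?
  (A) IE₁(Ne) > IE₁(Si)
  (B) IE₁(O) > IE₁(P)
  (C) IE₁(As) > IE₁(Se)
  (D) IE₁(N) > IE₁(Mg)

The general trend: first ionization energy increases across a period and decreases down a group.
(A) Ne (period 2, group 18) vs Si (period 3, group 14): the stated order agrees with the simple trend.
(B) O (period 2, group 16) vs P (period 3, group 15): the stated order agrees with the simple trend.
(C) As (period 4, group 15) vs Se (period 4, group 16): the stated order contradicts the simple trend.
(D) N (period 2, group 15) vs Mg (period 3, group 2): the stated order agrees with the simple trend.
The exception is (C): Se (4p⁴) ionizes more easily than half-filled As (4p³).

(C)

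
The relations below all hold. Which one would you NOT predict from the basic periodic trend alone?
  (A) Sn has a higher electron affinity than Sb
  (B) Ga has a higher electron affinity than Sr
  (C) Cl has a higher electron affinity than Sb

(A)

The general trend: electron affinity increases across a period and decreases down a group.
(A) Sn (period 5, group 14) vs Sb (period 5, group 15): the stated order contradicts the simple trend.
(B) Ga (period 4, group 13) vs Sr (period 5, group 2): the stated order agrees with the simple trend.
(C) Cl (period 3, group 17) vs Sb (period 5, group 15): the stated order agrees with the simple trend.
The exception is (A): adding an electron to Sb's half-filled 5p³ is unfavourable, so Sn has the more exothermic EA.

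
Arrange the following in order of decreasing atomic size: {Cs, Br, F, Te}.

Cs > Te > Br > F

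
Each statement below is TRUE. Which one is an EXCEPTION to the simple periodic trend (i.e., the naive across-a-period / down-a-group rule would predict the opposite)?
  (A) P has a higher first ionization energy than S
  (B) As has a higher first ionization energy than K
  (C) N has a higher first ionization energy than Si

(A)

The general trend: first ionization energy increases across a period and decreases down a group.
(A) P (period 3, group 15) vs S (period 3, group 16): the stated order contradicts the simple trend.
(B) As (period 4, group 15) vs K (period 4, group 1): the stated order agrees with the simple trend.
(C) N (period 2, group 15) vs Si (period 3, group 14): the stated order agrees with the simple trend.
The exception is (A): S (3p⁴) ionizes more easily than half-filled P (3p³) because the paired 3p electron in S is pushed out by e⁻–e⁻ repulsion.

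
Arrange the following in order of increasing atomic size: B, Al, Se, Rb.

B, Se, Al, Rb

Radius decreases left→right (rising Z_eff, same n) and increases top→bottom (higher n).
Neither a single period nor a single group — weigh both effects.
Se > B: period and group pull opposite ways; the down-group shift dominates (116 vs 85 pm).
Al > Se: period and group pull opposite ways; the across-period shift dominates (126 vs 116 pm).
Rb > Al: relative to Al, both the across-period and down-group shifts push Rb's atomic radius up.
Approximate values (pm): B 85, Al 126, Se 116, Rb 210.
So from smallest to largest: B < Se < Al < Rb.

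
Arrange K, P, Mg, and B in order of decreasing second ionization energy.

K, B, P, Mg

Consider each +1 ion: K⁺ is the bare [Ar] core; P⁺ still has 4 valence electrons; Mg⁺ still has 1 valence electron; B⁺ still has 2 valence electrons.
Breaking into a closed-shell core is much more expensive than removing a leftover valence electron — K has the largest IE_2 here.
Valence configurations: P⁺ [Ne]3s²3p², Mg⁺ [Ne]3s¹, B⁺ [He]2s².
The numbers (kJ/mol): K 3052, P 1907, Mg 1451, B 2427.
Hence IE_2: Mg < P < B < K.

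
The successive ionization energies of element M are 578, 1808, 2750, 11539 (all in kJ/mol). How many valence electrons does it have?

Look for the largest jump between consecutive ionization energies: IE4/IE3 ≈ 4.2, far larger than any earlier ratio.
That jump marks the point where a core electron is being removed. So the atom has 3 valence electrons.

3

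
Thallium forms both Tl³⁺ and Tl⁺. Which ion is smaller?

Both ions have Z = 81 protons, but Tl³⁺ has lost more electrons, so its remaining electrons feel a larger effective nuclear charge per electron and are pulled in more tightly.
Higher positive charge → smaller ion, so Tl⁺ > Tl³⁺.

Tl³⁺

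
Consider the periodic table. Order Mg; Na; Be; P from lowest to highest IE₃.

P, Na, Mg, Be

IE_3 is the cost of taking one more electron from the +2 cation: Mg²⁺ is the bare [Ne] core; Na²⁺ is already 1 electron into the core; Be²⁺ is the bare [He] core; P²⁺ still has 3 valence electrons.
Pulling an electron out of a noble-gas core costs far more than removing a remaining valence electron, so Na, Mg and Be sit at the high end of IE_3.
The numbers (kJ/mol): Mg 7733, Na 6910, Be 14849, P 2914.
Hence IE_3: P < Na < Mg < Be.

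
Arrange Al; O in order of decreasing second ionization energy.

O > Al

Consider each +1 ion: Al⁺ still has 2 valence electrons; O⁺ still has 5 valence electrons.
All are still removing valence electrons, so compare the +1 ions as you would atoms: IE_2 generally rises across a period (higher Z_eff) and falls down a group (larger shell), subject to the usual subshell exceptions.
Valence configurations: Al⁺ [Ne]3s², O⁺ [He]2s²2p³.
Approximate IE_2 values (kJ/mol): Al 1817, O 3388.
So the second ionization energies run Al < O.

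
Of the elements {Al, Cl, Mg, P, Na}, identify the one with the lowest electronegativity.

Na is in period 3, group 1; Mg is in period 3, group 2; Al is in period 3, group 13; P is in period 3, group 15; Cl is in period 3, group 17.
Electronegativity increases across a period and decreases down a group, tracking effective nuclear charge and atomic size.
All lie in period 3, so electronegativity increases left to right.
The lowest electronegativity among these belongs to Na.

Na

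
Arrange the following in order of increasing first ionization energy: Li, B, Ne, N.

Li is in period 2, group 1; B is in period 2, group 13; N is in period 2, group 15; Ne is in period 2, group 18.
IE₁ increases left→right with effective nuclear charge and decreases top→bottom as the valence shell moves farther out.
All lie in period 2, so first ionization energy increases left to right.
So from lowest to highest: Li < B < N < Ne.

Li < B < N < Ne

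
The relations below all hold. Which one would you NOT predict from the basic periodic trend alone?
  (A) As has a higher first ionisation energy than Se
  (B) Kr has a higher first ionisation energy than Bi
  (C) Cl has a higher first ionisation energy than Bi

(A)

The general trend: first ionisation energy increases across a period and decreases down a group.
(A) As (period 4, group 15) vs Se (period 4, group 16): the stated order contradicts the simple trend.
(B) Kr (period 4, group 18) vs Bi (period 6, group 15): the stated order agrees with the simple trend.
(C) Cl (period 3, group 17) vs Bi (period 6, group 15): the stated order agrees with the simple trend.
The exception is (A): Se (4p⁴) ionizes more easily than half-filled As (4p³).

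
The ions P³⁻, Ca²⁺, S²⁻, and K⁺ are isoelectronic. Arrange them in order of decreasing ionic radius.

All of these have 18 electrons, so size is governed by nuclear charge alone: the more protons, the stronger the pull on the same electron cloud, and the smaller the ion.
Nuclear charges: Ca²⁺ (Z=20), K⁺ (Z=19), S²⁻ (Z=16), P³⁻ (Z=15).
Largest to smallest: P³⁻ > S²⁻ > K⁺ > Ca²⁺.

P³⁻ > S²⁻ > K⁺ > Ca²⁺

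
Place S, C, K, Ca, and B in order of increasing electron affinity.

B is in period 2, group 13; C is in period 2, group 14; S is in period 3, group 16; K is in period 4, group 1; Ca is in period 4, group 2.
EA tends to increase across a period and decrease down a group, though the pattern is less regular than for IE or radius.
These span different periods and groups, so the two trends combine.
B > Ca: relative to Ca, both the across-period and down-group shifts push B's electron affinity up.
K > B: this pair runs against the simple trend — see the exception note.
C > K: relative to K, both the across-period and down-group shifts push C's electron affinity up.
S > C: the two effects oppose for this pair; the across-period effect wins (200 vs 122 kJ/mol).
Note the exception: K has a higher electron affinity than B, contrary to the simple trend — B's ns²np¹ configuration gives only a small electron affinity — the sparsely filled np subshell binds an added electron weakly.
Note the exception: K has a higher electron affinity than Ca, contrary to the simple trend — adding an electron to Ca (ns²) has to open a new, higher-energy np subshell, which is unfavourable.
Tabulated electron affinity (kJ/mol): B 27, C 122, S 200, K 48, Ca 2.
So from lowest to highest: Ca < B < K < C < S.

Ca < B < K < C < S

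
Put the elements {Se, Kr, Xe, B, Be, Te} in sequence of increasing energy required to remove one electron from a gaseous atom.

Be is in period 2, group 2; B is in period 2, group 13; Se is in period 4, group 16; Kr is in period 4, group 18; Te is in period 5, group 16; Xe is in period 5, group 18.
Removing the outermost electron gets harder across a period and easier down a group.
Neither a single period nor a single group — weigh both effects.
Te > B: the two effects oppose for this pair; the across-period effect wins (869 vs 801 kJ/mol).
Be > Te: the two effects oppose for this pair; the down-group effect wins (900 vs 869 kJ/mol).
Se > Be: the two effects oppose for this pair; the across-period effect wins (941 vs 900 kJ/mol).
Xe > Se: period and group pull opposite ways; the across-period shift dominates (1170 vs 941 kJ/mol).
Kr > Xe: they share group 18; the group trend gives Kr the larger value.
Note the exception: Be has a higher first ionization energy than B, contrary to the simple trend — removing B's lone 2p electron is easier than breaking Be's filled 2s².
For reference (kJ/mol): Be 900, B 801, Se 941, Kr 1351, Te 869, Xe 1170.
So from lowest to highest: B < Te < Be < Se < Xe < Kr.

B, Te, Be, Se, Xe, Kr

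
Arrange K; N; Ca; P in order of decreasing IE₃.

After 2 electrons have been removed, what remains? K²⁺ is already 1 electron into the core; N²⁺ still has 3 valence electrons; Ca²⁺ is the bare [Ar] core; P²⁺ still has 3 valence electrons.
Usually core removal costs more than valence removal, but here the competition is close: a tightly held n=2 valence electron can cost more to remove than an n=3 core electron, so the actual values have to decide it.
Valence configurations: N²⁺ [He]2s²2p¹, P²⁺ [Ne]3s²3p¹.
The numbers (kJ/mol): K 4420, N 4578, Ca 4912, P 2914.
Overall IE_3 order: P < K < N < Ca.

Ca > N > K > P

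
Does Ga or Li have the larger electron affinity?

Li

Li is in period 2, group 1; Ga is in period 4, group 13.
Atoms with high Z_eff and room in the valence shell (especially the halogens) have the most exothermic electron affinities.
These span different periods and groups, so the two trends combine.
Li > Ga: period and group pull opposite ways; the down-group shift dominates (60 vs 29 kJ/mol).
For reference (kJ/mol): Li 60, Ga 29.
So Li has the larger electron affinity (Li > Ga).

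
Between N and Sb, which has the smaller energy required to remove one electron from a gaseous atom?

Sb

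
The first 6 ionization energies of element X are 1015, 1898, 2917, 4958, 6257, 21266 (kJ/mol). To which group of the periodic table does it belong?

Look for the largest jump between consecutive ionization energies: IE6/IE5 ≈ 3.4, far larger than any earlier ratio.
That jump marks the point where a core electron is being removed. So the atom has 5 valence electrons.
A main-group element with 5 valence electrons is in group 15.

Group 15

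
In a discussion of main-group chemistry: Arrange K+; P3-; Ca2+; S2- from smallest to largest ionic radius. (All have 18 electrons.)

All of these have 18 electrons, so size is governed by nuclear charge alone: the more protons, the stronger the pull on the same electron cloud, and the smaller the ion.
Nuclear charges: Ca2+ (Z=20), K+ (Z=19), S2- (Z=16), P3- (Z=15).
Smallest to largest: Ca2+ < K+ < S2- < P3-.

Ca2+ < K+ < S2- < P3-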